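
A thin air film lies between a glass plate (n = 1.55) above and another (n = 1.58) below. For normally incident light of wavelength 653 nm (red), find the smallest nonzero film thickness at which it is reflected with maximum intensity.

Ray reflecting at the top interface goes from n = 1.55 toward n = 1.0: no phase shift.
Ray reflecting at the bottom interface goes from n = 1.0 toward n = 1.58: a half-wave phase shift.
Exactly one π shift → a net half-wave offset.
For maximum reflection here: 2 n t = (m + ½) λ.
Minimum at m = 0: t = λ / (4 n) = 653 / (4 × 1.0) = 163 nm.

163 nm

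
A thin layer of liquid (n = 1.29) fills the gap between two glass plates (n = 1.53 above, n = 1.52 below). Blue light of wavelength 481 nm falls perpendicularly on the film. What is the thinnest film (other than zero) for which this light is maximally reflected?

93.2 nm

At the upper boundary (n = 1.53 to n = 1.29) the reflected ray undergoes no phase shift.
Ray reflecting at the bottom interface goes from n = 1.29 toward n = 1.52: a half-wave phase shift.
The two reflections differ by half a wavelength.
So the condition for constructive reflection is 2 n t = (m + ½) λ.
Minimum at m = 0: t = λ / (4 n) = 481 / (4 × 1.29) = 93.2 nm.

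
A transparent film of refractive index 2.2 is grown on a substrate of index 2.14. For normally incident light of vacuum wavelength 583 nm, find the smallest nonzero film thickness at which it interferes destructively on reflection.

133 nm

Top surface (1.0 → 2.2): reflection off a higher-index medium gives a half-wave phase shift.
Bottom surface (2.2 → 2.14): reflection off a lower-index medium gives no phase shift.
Net: one phase inversion between the two reflected rays.
So the condition for destructive reflection is 2 n t = m λ.
Minimum nonzero at m = 1: t = λ / (2 n) = 583 / (2 × 2.2) = 133 nm.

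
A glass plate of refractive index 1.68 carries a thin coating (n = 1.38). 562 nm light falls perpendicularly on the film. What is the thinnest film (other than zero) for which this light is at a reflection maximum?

204 nm

At the upper boundary (n = 1.0 to n = 1.38) the reflected ray undergoes a half-wave phase shift.
Bottom surface (1.38 → 1.68): reflection off a higher-index medium gives a half-wave phase shift.
Zero or two π shifts → no net half-wave offset.
With no net inversion, constructive interference in reflection requires 2 n t = m λ.
Minimum nonzero at m = 1: t = λ / (2 n) = 562 / (2 × 1.38) = 204 nm.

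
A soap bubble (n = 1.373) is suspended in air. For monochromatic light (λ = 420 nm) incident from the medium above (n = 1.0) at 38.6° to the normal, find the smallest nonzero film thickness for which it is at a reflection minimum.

172 nm

At the upper boundary (n = 1.0 to n = 1.373) the reflected ray undergoes a half-wave phase shift.
At the lower boundary (n = 1.373 to n = 1.0) the reflected ray undergoes no phase shift.
The two reflections differ by half a wavelength.
For weak reflection here: 2 n t cos θ_r = m λ.
Snell's law: 1.0 sin 38.6° = 1.373 sin θ_r → sin θ_r = 0.454, cos θ_r = 0.891.
Minimum nonzero at m = 1: t = λ / (2 n cos θ_r) = 420 / (2 × 1.373 × 0.891) = 172 nm.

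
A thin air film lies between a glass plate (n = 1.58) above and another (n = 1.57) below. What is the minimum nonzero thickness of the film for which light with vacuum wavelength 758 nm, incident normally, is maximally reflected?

Ray reflecting at the top interface goes from n = 1.58 toward n = 1.0: no phase shift.
Bottom surface (1.0 → 1.57): reflection off a higher-index medium gives a half-wave phase shift.
Exactly one π shift → a net half-wave offset.
For maximum reflection here: 2 n t = (m + ½) λ.
Minimum at m = 0: t = λ / (4 n) = 758 / (4 × 1.0) = 190 nm.

190 nm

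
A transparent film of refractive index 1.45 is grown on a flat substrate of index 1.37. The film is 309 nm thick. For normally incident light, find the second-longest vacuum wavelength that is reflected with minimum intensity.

448 nm

At the upper boundary (n = 1.0 to n = 1.45) the reflected ray undergoes a half-wave phase shift.
Bottom surface (1.45 → 1.37): reflection off a lower-index medium gives no phase shift.
The two reflections differ by half a wavelength.
So the condition for destructive reflection is 2 n t = m λ.
λ = 2 n t / m. The second-longest wavelength is m = 2: λ = 2 × 1.45 × 309 / 2.00 = 448 nm.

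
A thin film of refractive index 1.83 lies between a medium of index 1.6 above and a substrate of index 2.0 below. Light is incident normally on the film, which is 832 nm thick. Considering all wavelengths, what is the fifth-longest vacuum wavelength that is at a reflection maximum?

Ray reflecting at the top interface goes from n = 1.6 toward n = 1.83: a half-wave phase shift.
Bottom surface (1.83 → 2.0): reflection off a higher-index medium gives a half-wave phase shift.
The two reflections carry the same phase change, so no net offset.
For strong reflection here: 2 n t = m λ.
λ = 2 n t / m. The fifth-longest wavelength is m = 5: λ = 2 × 1.83 × 832 / 5.00 = 609 nm.

609 nm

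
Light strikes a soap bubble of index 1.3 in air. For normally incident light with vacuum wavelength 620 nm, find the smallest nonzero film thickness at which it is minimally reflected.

238 nm

Top surface (1.0 → 1.3): reflection off a higher-index medium gives a half-wave phase shift.
At the lower boundary (n = 1.3 to n = 1.0) the reflected ray undergoes no phase shift.
The two reflections differ by half a wavelength.
For dark reflection here: 2 n t = m λ.
Minimum nonzero at m = 1: t = λ / (2 n) = 620 / (2 × 1.3) = 238 nm.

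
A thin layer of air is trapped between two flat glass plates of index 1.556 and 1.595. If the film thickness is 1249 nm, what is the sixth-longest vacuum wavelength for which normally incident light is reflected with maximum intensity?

Top surface (1.556 → 1.0): reflection off a lower-index medium gives no phase shift.
Ray reflecting at the bottom interface goes from n = 1.0 toward n = 1.595: a half-wave phase shift.
Net: one phase inversion between the two reflected rays.
For bright reflection here: 2 n t = (m + ½) λ.
λ = 2 n t / (m + ½). The sixth-longest wavelength is m = 5: λ = 2 × 1.0 × 1249 / 5.50 = 454 nm.

454 nm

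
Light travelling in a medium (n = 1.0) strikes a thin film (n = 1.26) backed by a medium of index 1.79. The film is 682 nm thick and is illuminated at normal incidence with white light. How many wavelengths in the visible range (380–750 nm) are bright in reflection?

2

Ray reflecting at the top interface goes from n = 1.0 toward n = 1.26: a half-wave phase shift.
Ray reflecting at the bottom interface goes from n = 1.26 toward n = 1.79: a half-wave phase shift.
Zero or two π shifts → no net half-wave offset.
With no net inversion, constructive interference in reflection requires 2 n t = m λ.
λ = 2 n t / m = 1719 / m nm.
m=2: 859 nm (IR); m=3: 573 nm (visible); m=4: 430 nm (visible); m=5: 344 nm (UV).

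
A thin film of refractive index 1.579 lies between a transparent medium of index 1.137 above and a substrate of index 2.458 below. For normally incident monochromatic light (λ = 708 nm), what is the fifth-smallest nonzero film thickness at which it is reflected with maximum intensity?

1121 nm

At the upper boundary (n = 1.137 to n = 1.579) the reflected ray undergoes a half-wave phase shift.
Bottom surface (1.579 → 2.458): reflection off a higher-index medium gives a half-wave phase shift.
Zero or two π shifts → no net half-wave offset.
With no net inversion, constructive interference in reflection requires 2 n t = m λ.
The fifth-smallest nonzero thickness corresponds to m = 5: t = m λ / (2 n) = 5.00 × 708 / (2 × 1.579) = 1121 nm.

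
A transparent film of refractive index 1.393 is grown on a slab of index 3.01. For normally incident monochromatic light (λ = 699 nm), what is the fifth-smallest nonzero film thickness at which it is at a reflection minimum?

1129 nm

At the upper boundary (n = 1.0 to n = 1.393) the reflected ray undergoes a half-wave phase shift.
Bottom surface (1.393 → 3.01): reflection off a higher-index medium gives a half-wave phase shift.
Net: no relative phase inversion (both shifts match).
So the condition for destructive reflection is 2 n t = (m + ½) λ.
The fifth-smallest nonzero thickness corresponds to m = 4: t = (m + ½) λ / (2 n) = 4.50 × 699 / (2 × 1.393) = 1129 nm.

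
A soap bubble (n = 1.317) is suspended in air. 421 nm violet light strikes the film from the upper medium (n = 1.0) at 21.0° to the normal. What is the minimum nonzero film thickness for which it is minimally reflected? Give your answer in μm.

0.166 μm

Top surface (1.0 → 1.317): reflection off a higher-index medium gives a half-wave phase shift.
Ray reflecting at the bottom interface goes from n = 1.317 toward n = 1.0: no phase shift.
Net: one phase inversion between the two reflected rays.
So the condition for destructive reflection is 2 n t cos θ_r = m λ.
Snell's law: 1.0 sin 21.0° = 1.317 sin θ_r → sin θ_r = 0.272, cos θ_r = 0.962.
Minimum nonzero at m = 1: t = λ / (2 n cos θ_r) = 421 / (2 × 1.317 × 0.962) = 166 nm.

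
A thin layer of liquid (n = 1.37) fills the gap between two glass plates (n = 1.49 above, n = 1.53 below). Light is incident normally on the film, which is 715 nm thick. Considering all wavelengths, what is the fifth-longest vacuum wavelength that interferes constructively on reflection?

At the upper boundary (n = 1.49 to n = 1.37) the reflected ray undergoes no phase shift.
At the lower boundary (n = 1.37 to n = 1.53) the reflected ray undergoes a half-wave phase shift.
Exactly one π shift → a net half-wave offset.
With one net inversion, constructive interference in reflection requires 2 n t = (m + ½) λ.
λ = 2 n t / (m + ½). The fifth-longest wavelength is m = 4: λ = 2 × 1.37 × 715 / 4.50 = 435 nm.

435 nm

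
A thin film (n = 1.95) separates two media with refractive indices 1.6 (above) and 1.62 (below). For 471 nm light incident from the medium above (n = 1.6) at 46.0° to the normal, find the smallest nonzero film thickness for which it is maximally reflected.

Ray reflecting at the top interface goes from n = 1.6 toward n = 1.95: a half-wave phase shift.
At the lower boundary (n = 1.95 to n = 1.62) the reflected ray undergoes no phase shift.
Exactly one π shift → a net half-wave offset.
With one net inversion, constructive interference in reflection requires 2 n t cos θ_r = (m + ½) λ.
Snell's law: 1.6 sin 46.0° = 1.95 sin θ_r → sin θ_r = 0.590, cos θ_r = 0.807.
Minimum at m = 0: t = λ / (4 n cos θ_r) = 471 / (4 × 1.95 × 0.807) = 74.8 nm.

74.8 nm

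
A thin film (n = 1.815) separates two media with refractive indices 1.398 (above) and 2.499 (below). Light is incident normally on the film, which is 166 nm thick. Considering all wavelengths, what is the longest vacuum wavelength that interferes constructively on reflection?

603 nm

At the upper boundary (n = 1.398 to n = 1.815) the reflected ray undergoes a half-wave phase shift.
Bottom surface (1.815 → 2.499): reflection off a higher-index medium gives a half-wave phase shift.
Zero or two π shifts → no net half-wave offset.
For bright reflection here: 2 n t = m λ.
λ = 2 n t / m. The longest wavelength is m = 1: λ = 2 × 1.815 × 166 / 1.00 = 603 nm.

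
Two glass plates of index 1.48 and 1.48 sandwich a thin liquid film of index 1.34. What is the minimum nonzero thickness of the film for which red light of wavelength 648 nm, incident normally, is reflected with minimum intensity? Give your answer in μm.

At the upper boundary (n = 1.48 to n = 1.34) the reflected ray undergoes no phase shift.
Ray reflecting at the bottom interface goes from n = 1.34 toward n = 1.48: a half-wave phase shift.
The two reflections differ by half a wavelength.
With one net inversion, destructive interference in reflection requires 2 n t = m λ.
Minimum nonzero at m = 1: t = λ / (2 n) = 648 / (2 × 1.34) = 242 nm.

0.242 μm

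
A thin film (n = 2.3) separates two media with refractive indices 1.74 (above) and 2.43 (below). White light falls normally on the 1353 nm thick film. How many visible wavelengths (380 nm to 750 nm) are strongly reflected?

8

Top surface (1.74 → 2.3): reflection off a higher-index medium gives a half-wave phase shift.
Ray reflecting at the bottom interface goes from n = 2.3 toward n = 2.43: a half-wave phase shift.
Net: no relative phase inversion (both shifts match).
So the condition for constructive reflection is 2 n t = m λ.
λ = 2 n t / m = 6224 / m nm.
m=8: 778 nm (IR); m=9: 692 nm (visible); m=10: 622 nm (visible); m=11: 566 nm (visible); m=12: 519 nm (visible); m=13: 479 nm (visible); m=14: 445 nm (visible); m=15: 415 nm (visible); m=16: 389 nm (visible); m=17: 366 nm (UV).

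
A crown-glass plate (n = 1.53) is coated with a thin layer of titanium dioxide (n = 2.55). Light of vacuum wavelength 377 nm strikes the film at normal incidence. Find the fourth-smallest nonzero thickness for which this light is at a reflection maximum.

259 nm

Top surface (1.0 → 2.55): reflection off a higher-index medium gives a half-wave phase shift.
Ray reflecting at the bottom interface goes from n = 2.55 toward n = 1.53: no phase shift.
The two reflections differ by half a wavelength.
So the condition for constructive reflection is 2 n t = (m + ½) λ.
The fourth-smallest nonzero thickness corresponds to m = 3: t = (m + ½) λ / (2 n) = 3.50 × 377 / (2 × 2.55) = 259 nm.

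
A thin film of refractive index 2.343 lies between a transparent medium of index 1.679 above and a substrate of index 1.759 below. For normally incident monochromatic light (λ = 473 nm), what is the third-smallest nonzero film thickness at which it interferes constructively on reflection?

252 nm

At the upper boundary (n = 1.679 to n = 2.343) the reflected ray undergoes a half-wave phase shift.
At the lower boundary (n = 2.343 to n = 1.759) the reflected ray undergoes no phase shift.
Exactly one π shift → a net half-wave offset.
So the condition for constructive reflection is 2 n t = (m + ½) λ.
The third-smallest nonzero thickness corresponds to m = 2: t = (m + ½) λ / (2 n) = 2.50 × 473 / (2 × 2.343) = 252 nm.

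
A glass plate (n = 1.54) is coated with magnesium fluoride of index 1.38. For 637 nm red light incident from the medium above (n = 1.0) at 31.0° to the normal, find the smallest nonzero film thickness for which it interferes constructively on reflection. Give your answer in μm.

Top surface (1.0 → 1.38): reflection off a higher-index medium gives a half-wave phase shift.
At the lower boundary (n = 1.38 to n = 1.54) the reflected ray undergoes a half-wave phase shift.
Net: no relative phase inversion (both shifts match).
So the condition for constructive reflection is 2 n t cos θ_r = m λ.
Snell's law: 1.0 sin 31.0° = 1.38 sin θ_r → sin θ_r = 0.373, cos θ_r = 0.928.
Minimum nonzero at m = 1: t = λ / (2 n cos θ_r) = 637 / (2 × 1.38 × 0.928) = 249 nm.

0.249 μm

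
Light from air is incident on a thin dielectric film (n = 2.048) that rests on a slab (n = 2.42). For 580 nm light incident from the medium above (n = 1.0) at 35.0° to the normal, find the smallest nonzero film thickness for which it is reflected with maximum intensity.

148 nm

Ray reflecting at the top interface goes from n = 1.0 toward n = 2.048: a half-wave phase shift.
Ray reflecting at the bottom interface goes from n = 2.048 toward n = 2.42: a half-wave phase shift.
Net: no relative phase inversion (both shifts match).
With no net inversion, constructive interference in reflection requires 2 n t cos θ_r = m λ.
Snell's law: 1.0 sin 35.0° = 2.048 sin θ_r → sin θ_r = 0.280, cos θ_r = 0.960.
Minimum nonzero at m = 1: t = λ / (2 n cos θ_r) = 580 / (2 × 2.048 × 0.960) = 148 nm.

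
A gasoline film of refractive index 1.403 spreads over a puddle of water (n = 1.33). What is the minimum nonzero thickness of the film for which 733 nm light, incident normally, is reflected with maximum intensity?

131 nm

Top surface (1.0 → 1.403): reflection off a higher-index medium gives a half-wave phase shift.
Bottom surface (1.403 → 1.33): reflection off a lower-index medium gives no phase shift.
The two reflections differ by half a wavelength.
So the condition for constructive reflection is 2 n t = (m + ½) λ.
Minimum at m = 0: t = λ / (4 n) = 733 / (4 × 1.403) = 131 nm.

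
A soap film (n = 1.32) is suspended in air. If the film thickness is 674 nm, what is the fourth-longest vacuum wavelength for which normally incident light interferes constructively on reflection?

Top surface (1.0 → 1.32): reflection off a higher-index medium gives a half-wave phase shift.
At the lower boundary (n = 1.32 to n = 1.0) the reflected ray undergoes no phase shift.
The two reflections differ by half a wavelength.
With one net inversion, constructive interference in reflection requires 2 n t = (m + ½) λ.
λ = 2 n t / (m + ½). The fourth-longest wavelength is m = 3: λ = 2 × 1.32 × 674 / 3.50 = 508 nm.

508 nm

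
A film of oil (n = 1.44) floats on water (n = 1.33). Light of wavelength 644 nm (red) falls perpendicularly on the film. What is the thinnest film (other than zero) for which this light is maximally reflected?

Top surface (1.0 → 1.44): reflection off a higher-index medium gives a half-wave phase shift.
Ray reflecting at the bottom interface goes from n = 1.44 toward n = 1.33: no phase shift.
The two reflections differ by half a wavelength.
For maximum reflection here: 2 n t = (m + ½) λ.
Minimum at m = 0: t = λ / (4 n) = 644 / (4 × 1.44) = 112 nm.

112 nm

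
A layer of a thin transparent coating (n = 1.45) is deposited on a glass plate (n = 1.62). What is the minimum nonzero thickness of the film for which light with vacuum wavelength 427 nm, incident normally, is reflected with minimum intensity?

73.6 nm

At the upper boundary (n = 1.0 to n = 1.45) the reflected ray undergoes a half-wave phase shift.
Ray reflecting at the bottom interface goes from n = 1.45 toward n = 1.62: a half-wave phase shift.
Net: no relative phase inversion (both shifts match).
For minimum reflection here: 2 n t = (m + ½) λ.
Minimum at m = 0: t = λ / (4 n) = 427 / (4 × 1.45) = 73.6 nm.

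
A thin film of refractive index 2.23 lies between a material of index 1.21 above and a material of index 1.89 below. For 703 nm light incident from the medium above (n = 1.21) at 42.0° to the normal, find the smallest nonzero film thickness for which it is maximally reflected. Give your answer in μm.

Top surface (1.21 → 2.23): reflection off a higher-index medium gives a half-wave phase shift.
Ray reflecting at the bottom interface goes from n = 2.23 toward n = 1.89: no phase shift.
Net: one phase inversion between the two reflected rays.
With one net inversion, constructive interference in reflection requires 2 n t cos θ_r = (m + ½) λ.
Snell's law: 1.21 sin 42.0° = 2.23 sin θ_r → sin θ_r = 0.363, cos θ_r = 0.932.
Minimum at m = 0: t = λ / (4 n cos θ_r) = 703 / (4 × 2.23 × 0.932) = 84.6 nm.

0.0846 μm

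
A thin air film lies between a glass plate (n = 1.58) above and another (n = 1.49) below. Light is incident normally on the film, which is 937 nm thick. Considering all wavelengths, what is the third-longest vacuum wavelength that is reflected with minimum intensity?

625 nm

At the upper boundary (n = 1.58 to n = 1.0) the reflected ray undergoes no phase shift.
Ray reflecting at the bottom interface goes from n = 1.0 toward n = 1.49: a half-wave phase shift.
Net: one phase inversion between the two reflected rays.
For weak reflection here: 2 n t = m λ.
λ = 2 n t / m. The third-longest wavelength is m = 3: λ = 2 × 1.0 × 937 / 3.00 = 625 nm.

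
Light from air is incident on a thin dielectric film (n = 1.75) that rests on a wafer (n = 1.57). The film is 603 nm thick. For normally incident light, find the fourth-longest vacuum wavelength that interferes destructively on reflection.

528 nm

Top surface (1.0 → 1.75): reflection off a higher-index medium gives a half-wave phase shift.
Bottom surface (1.75 → 1.57): reflection off a lower-index medium gives no phase shift.
The two reflections differ by half a wavelength.
So the condition for destructive reflection is 2 n t = m λ.
λ = 2 n t / m. The fourth-longest wavelength is m = 4: λ = 2 × 1.75 × 603 / 4.00 = 528 nm.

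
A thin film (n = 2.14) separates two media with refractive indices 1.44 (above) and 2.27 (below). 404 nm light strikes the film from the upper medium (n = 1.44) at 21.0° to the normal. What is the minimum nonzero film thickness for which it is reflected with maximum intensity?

Top surface (1.44 → 2.14): reflection off a higher-index medium gives a half-wave phase shift.
Ray reflecting at the bottom interface goes from n = 2.14 toward n = 2.27: a half-wave phase shift.
Zero or two π shifts → no net half-wave offset.
With no net inversion, constructive interference in reflection requires 2 n t cos θ_r = m λ.
Snell's law: 1.44 sin 21.0° = 2.14 sin θ_r → sin θ_r = 0.241, cos θ_r = 0.970.
Minimum nonzero at m = 1: t = λ / (2 n cos θ_r) = 404 / (2 × 2.14 × 0.970) = 97.3 nm.

97.3 nm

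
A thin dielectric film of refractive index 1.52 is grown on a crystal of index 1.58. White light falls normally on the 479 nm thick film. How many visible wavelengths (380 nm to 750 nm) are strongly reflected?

Top surface (1.0 → 1.52): reflection off a higher-index medium gives a half-wave phase shift.
Bottom surface (1.52 → 1.58): reflection off a higher-index medium gives a half-wave phase shift.
Net: no relative phase inversion (both shifts match).
So the condition for constructive reflection is 2 n t = m λ.
λ = 2 n t / m = 1456 / m nm.
m=1: 1456 nm (IR); m=2: 728 nm (visible); m=3: 485 nm (visible); m=4: 364 nm (UV).

2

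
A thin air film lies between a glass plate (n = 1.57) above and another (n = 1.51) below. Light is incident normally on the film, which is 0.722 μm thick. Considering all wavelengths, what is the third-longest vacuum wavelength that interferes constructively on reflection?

Ray reflecting at the top interface goes from n = 1.57 toward n = 1.0: no phase shift.
Bottom surface (1.0 → 1.51): reflection off a higher-index medium gives a half-wave phase shift.
The two reflections differ by half a wavelength.
With one net inversion, constructive interference in reflection requires 2 n t = (m + ½) λ.
λ = 2 n t / (m + ½). The third-longest wavelength is m = 2: λ = 2 × 1.0 × 722 / 2.50 = 578 nm.

578 nm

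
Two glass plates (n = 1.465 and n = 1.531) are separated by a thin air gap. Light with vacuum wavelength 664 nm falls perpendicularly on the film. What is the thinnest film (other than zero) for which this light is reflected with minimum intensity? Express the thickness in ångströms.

At the upper boundary (n = 1.465 to n = 1.0) the reflected ray undergoes no phase shift.
Bottom surface (1.0 → 1.531): reflection off a higher-index medium gives a half-wave phase shift.
Net: one phase inversion between the two reflected rays.
So the condition for destructive reflection is 2 n t = m λ.
Minimum nonzero at m = 1: t = λ / (2 n) = 664 / (2 × 1.0) = 332 nm.

3320 Å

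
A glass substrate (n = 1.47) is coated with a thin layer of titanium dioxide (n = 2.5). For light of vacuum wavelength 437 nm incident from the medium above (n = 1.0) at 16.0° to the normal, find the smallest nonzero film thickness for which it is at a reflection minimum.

At the upper boundary (n = 1.0 to n = 2.5) the reflected ray undergoes a half-wave phase shift.
At the lower boundary (n = 2.5 to n = 1.47) the reflected ray undergoes no phase shift.
The two reflections differ by half a wavelength.
For weak reflection here: 2 n t cos θ_r = m λ.
Snell's law: 1.0 sin 16.0° = 2.5 sin θ_r → sin θ_r = 0.110, cos θ_r = 0.994.
Minimum nonzero at m = 1: t = λ / (2 n cos θ_r) = 437 / (2 × 2.5 × 0.994) = 87.9 nm.

87.9 nm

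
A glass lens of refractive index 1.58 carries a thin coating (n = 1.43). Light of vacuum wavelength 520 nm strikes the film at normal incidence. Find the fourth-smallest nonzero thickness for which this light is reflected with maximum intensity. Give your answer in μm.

Top surface (1.0 → 1.43): reflection off a higher-index medium gives a half-wave phase shift.
Bottom surface (1.43 → 1.58): reflection off a higher-index medium gives a half-wave phase shift.
Net: no relative phase inversion (both shifts match).
For strong reflection here: 2 n t = m λ.
The fourth-smallest nonzero thickness corresponds to m = 4: t = m λ / (2 n) = 4.00 × 520 / (2 × 1.43) = 727 nm.

0.727 μm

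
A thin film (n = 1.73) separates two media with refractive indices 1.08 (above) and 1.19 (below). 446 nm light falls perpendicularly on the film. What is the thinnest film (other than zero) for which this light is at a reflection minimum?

129 nm

At the upper boundary (n = 1.08 to n = 1.73) the reflected ray undergoes a half-wave phase shift.
Ray reflecting at the bottom interface goes from n = 1.73 toward n = 1.19: no phase shift.
Net: one phase inversion between the two reflected rays.
With one net inversion, destructive interference in reflection requires 2 n t = m λ.
Minimum nonzero at m = 1: t = λ / (2 n) = 446 / (2 × 1.73) = 129 nm.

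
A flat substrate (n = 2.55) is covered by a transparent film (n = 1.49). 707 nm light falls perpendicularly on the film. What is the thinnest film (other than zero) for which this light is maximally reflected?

Top surface (1.0 → 1.49): reflection off a higher-index medium gives a half-wave phase shift.
Bottom surface (1.49 → 2.55): reflection off a higher-index medium gives a half-wave phase shift.
Net: no relative phase inversion (both shifts match).
So the condition for constructive reflection is 2 n t = m λ.
Minimum nonzero at m = 1: t = λ / (2 n) = 707 / (2 × 1.49) = 237 nm.

237 nm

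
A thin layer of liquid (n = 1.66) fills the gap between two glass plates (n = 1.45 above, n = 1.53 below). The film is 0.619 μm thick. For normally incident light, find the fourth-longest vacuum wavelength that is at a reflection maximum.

587 nm

At the upper boundary (n = 1.45 to n = 1.66) the reflected ray undergoes a half-wave phase shift.
Bottom surface (1.66 → 1.53): reflection off a lower-index medium gives no phase shift.
The two reflections differ by half a wavelength.
So the condition for constructive reflection is 2 n t = (m + ½) λ.
λ = 2 n t / (m + ½). The fourth-longest wavelength is m = 3: λ = 2 × 1.66 × 619 / 3.50 = 587 nm.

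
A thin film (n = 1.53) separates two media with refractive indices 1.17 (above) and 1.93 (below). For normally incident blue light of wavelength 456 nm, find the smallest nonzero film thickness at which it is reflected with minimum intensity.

Ray reflecting at the top interface goes from n = 1.17 toward n = 1.53: a half-wave phase shift.
Ray reflecting at the bottom interface goes from n = 1.53 toward n = 1.93: a half-wave phase shift.
The two reflections carry the same phase change, so no net offset.
For minimum reflection here: 2 n t = (m + ½) λ.
Minimum at m = 0: t = λ / (4 n) = 456 / (4 × 1.53) = 74.5 nm.

74.5 nm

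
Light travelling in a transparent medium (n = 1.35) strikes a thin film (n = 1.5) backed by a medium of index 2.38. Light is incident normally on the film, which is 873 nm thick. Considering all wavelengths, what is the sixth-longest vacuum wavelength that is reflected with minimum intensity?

At the upper boundary (n = 1.35 to n = 1.5) the reflected ray undergoes a half-wave phase shift.
At the lower boundary (n = 1.5 to n = 2.38) the reflected ray undergoes a half-wave phase shift.
Zero or two π shifts → no net half-wave offset.
For minimum reflection here: 2 n t = (m + ½) λ.
λ = 2 n t / (m + ½). The sixth-longest wavelength is m = 5: λ = 2 × 1.5 × 873 / 5.50 = 476 nm.

476 nm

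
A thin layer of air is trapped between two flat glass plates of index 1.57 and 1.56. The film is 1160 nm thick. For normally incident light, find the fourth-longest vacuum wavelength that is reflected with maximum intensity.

663 nm

Top surface (1.57 → 1.0): reflection off a lower-index medium gives no phase shift.
Bottom surface (1.0 → 1.56): reflection off a higher-index medium gives a half-wave phase shift.
Exactly one π shift → a net half-wave offset.
So the condition for constructive reflection is 2 n t = (m + ½) λ.
λ = 2 n t / (m + ½). The fourth-longest wavelength is m = 3: λ = 2 × 1.0 × 1160 / 3.50 = 663 nm.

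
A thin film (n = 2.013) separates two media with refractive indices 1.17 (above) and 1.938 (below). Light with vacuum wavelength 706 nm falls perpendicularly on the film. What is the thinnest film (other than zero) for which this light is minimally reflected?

Top surface (1.17 → 2.013): reflection off a higher-index medium gives a half-wave phase shift.
Ray reflecting at the bottom interface goes from n = 2.013 toward n = 1.938: no phase shift.
Exactly one π shift → a net half-wave offset.
With one net inversion, destructive interference in reflection requires 2 n t = m λ.
Minimum nonzero at m = 1: t = λ / (2 n) = 706 / (2 × 2.013) = 175 nm.

175 nm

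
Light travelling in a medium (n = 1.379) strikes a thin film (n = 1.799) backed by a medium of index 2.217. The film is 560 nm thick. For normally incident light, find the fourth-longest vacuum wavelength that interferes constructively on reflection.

504 nm

Top surface (1.379 → 1.799): reflection off a higher-index medium gives a half-wave phase shift.
At the lower boundary (n = 1.799 to n = 2.217) the reflected ray undergoes a half-wave phase shift.
Net: no relative phase inversion (both shifts match).
For maximum reflection here: 2 n t = m λ.
λ = 2 n t / m. The fourth-longest wavelength is m = 4: λ = 2 × 1.799 × 560 / 4.00 = 504 nm.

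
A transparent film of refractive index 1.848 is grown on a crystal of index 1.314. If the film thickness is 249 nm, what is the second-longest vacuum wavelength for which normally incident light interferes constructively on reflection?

614 nm

Top surface (1.0 → 1.848): reflection off a higher-index medium gives a half-wave phase shift.
Bottom surface (1.848 → 1.314): reflection off a lower-index medium gives no phase shift.
The two reflections differ by half a wavelength.
For strong reflection here: 2 n t = (m + ½) λ.
λ = 2 n t / (m + ½). The second-longest wavelength is m = 1: λ = 2 × 1.848 × 249 / 1.50 = 614 nm.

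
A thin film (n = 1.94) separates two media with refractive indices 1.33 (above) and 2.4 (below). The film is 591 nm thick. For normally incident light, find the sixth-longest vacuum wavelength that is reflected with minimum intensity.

417 nm

Top surface (1.33 → 1.94): reflection off a higher-index medium gives a half-wave phase shift.
Bottom surface (1.94 → 2.4): reflection off a higher-index medium gives a half-wave phase shift.
Zero or two π shifts → no net half-wave offset.
With no net inversion, destructive interference in reflection requires 2 n t = (m + ½) λ.
λ = 2 n t / (m + ½). The sixth-longest wavelength is m = 5: λ = 2 × 1.94 × 591 / 5.50 = 417 nm.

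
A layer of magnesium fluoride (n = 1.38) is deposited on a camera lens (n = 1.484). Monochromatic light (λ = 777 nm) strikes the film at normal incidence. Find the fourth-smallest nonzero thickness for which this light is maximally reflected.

Ray reflecting at the top interface goes from n = 1.0 toward n = 1.38: a half-wave phase shift.
Ray reflecting at the bottom interface goes from n = 1.38 toward n = 1.484: a half-wave phase shift.
Net: no relative phase inversion (both shifts match).
So the condition for constructive reflection is 2 n t = m λ.
The fourth-smallest nonzero thickness corresponds to m = 4: t = m λ / (2 n) = 4.00 × 777 / (2 × 1.38) = 1126 nm.

1126 nm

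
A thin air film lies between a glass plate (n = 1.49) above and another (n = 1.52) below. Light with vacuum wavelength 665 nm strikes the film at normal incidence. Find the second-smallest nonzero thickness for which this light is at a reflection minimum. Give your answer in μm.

Ray reflecting at the top interface goes from n = 1.49 toward n = 1.0: no phase shift.
Ray reflecting at the bottom interface goes from n = 1.0 toward n = 1.52: a half-wave phase shift.
Exactly one π shift → a net half-wave offset.
So the condition for destructive reflection is 2 n t = m λ.
The second-smallest nonzero thickness corresponds to m = 2: t = m λ / (2 n) = 2.00 × 665 / (2 × 1.0) = 665 nm.

0.665 μm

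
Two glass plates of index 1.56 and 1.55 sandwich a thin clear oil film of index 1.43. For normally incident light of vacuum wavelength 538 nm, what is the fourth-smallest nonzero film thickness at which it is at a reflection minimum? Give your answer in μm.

Top surface (1.56 → 1.43): reflection off a lower-index medium gives no phase shift.
Ray reflecting at the bottom interface goes from n = 1.43 toward n = 1.55: a half-wave phase shift.
Exactly one π shift → a net half-wave offset.
So the condition for destructive reflection is 2 n t = m λ.
The fourth-smallest nonzero thickness corresponds to m = 4: t = m λ / (2 n) = 4.00 × 538 / (2 × 1.43) = 752 nm.

0.752 μm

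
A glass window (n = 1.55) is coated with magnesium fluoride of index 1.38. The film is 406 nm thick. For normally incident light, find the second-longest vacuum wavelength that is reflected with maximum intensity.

Top surface (1.0 → 1.38): reflection off a higher-index medium gives a half-wave phase shift.
At the lower boundary (n = 1.38 to n = 1.55) the reflected ray undergoes a half-wave phase shift.
Zero or two π shifts → no net half-wave offset.
For bright reflection here: 2 n t = m λ.
λ = 2 n t / m. The second-longest wavelength is m = 2: λ = 2 × 1.38 × 406 / 2.00 = 560 nm.

560 nm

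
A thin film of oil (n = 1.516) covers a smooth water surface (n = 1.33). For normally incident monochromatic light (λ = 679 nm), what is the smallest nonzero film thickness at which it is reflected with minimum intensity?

Ray reflecting at the top interface goes from n = 1.0 toward n = 1.516: a half-wave phase shift.
Bottom surface (1.516 → 1.33): reflection off a lower-index medium gives no phase shift.
Net: one phase inversion between the two reflected rays.
So the condition for destructive reflection is 2 n t = m λ.
The smallest nonzero thickness corresponds to m = 1: t = m λ / (2 n) = 1.00 × 679 / (2 × 1.516) = 224 nm.

224 nm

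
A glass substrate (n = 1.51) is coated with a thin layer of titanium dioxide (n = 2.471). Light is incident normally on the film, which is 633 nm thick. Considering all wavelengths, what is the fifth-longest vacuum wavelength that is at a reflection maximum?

695 nm

Top surface (1.0 → 2.471): reflection off a higher-index medium gives a half-wave phase shift.
Bottom surface (2.471 → 1.51): reflection off a lower-index medium gives no phase shift.
Exactly one π shift → a net half-wave offset.
So the condition for constructive reflection is 2 n t = (m + ½) λ.
λ = 2 n t / (m + ½). The fifth-longest wavelength is m = 4: λ = 2 × 2.471 × 633 / 4.50 = 695 nm.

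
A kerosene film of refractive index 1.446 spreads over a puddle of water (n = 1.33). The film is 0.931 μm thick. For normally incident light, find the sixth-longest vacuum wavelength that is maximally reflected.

Top surface (1.0 → 1.446): reflection off a higher-index medium gives a half-wave phase shift.
Bottom surface (1.446 → 1.33): reflection off a lower-index medium gives no phase shift.
Exactly one π shift → a net half-wave offset.
For strong reflection here: 2 n t = (m + ½) λ.
λ = 2 n t / (m + ½). The sixth-longest wavelength is m = 5: λ = 2 × 1.446 × 931 / 5.50 = 490 nm.

490 nm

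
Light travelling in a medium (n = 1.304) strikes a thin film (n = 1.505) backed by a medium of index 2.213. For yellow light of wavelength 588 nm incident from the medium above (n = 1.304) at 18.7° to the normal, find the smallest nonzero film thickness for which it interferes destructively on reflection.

At the upper boundary (n = 1.304 to n = 1.505) the reflected ray undergoes a half-wave phase shift.
Bottom surface (1.505 → 2.213): reflection off a higher-index medium gives a half-wave phase shift.
The two reflections carry the same phase change, so no net offset.
For dark reflection here: 2 n t cos θ_r = (m + ½) λ.
Snell's law: 1.304 sin 18.7° = 1.505 sin θ_r → sin θ_r = 0.278, cos θ_r = 0.961.
Minimum at m = 0: t = λ / (4 n cos θ_r) = 588 / (4 × 1.505 × 0.961) = 102 nm.

102 nm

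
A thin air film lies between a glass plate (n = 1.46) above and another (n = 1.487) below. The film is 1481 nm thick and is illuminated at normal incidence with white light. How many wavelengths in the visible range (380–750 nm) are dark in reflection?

Ray reflecting at the top interface goes from n = 1.46 toward n = 1.0: no phase shift.
Bottom surface (1.0 → 1.487): reflection off a higher-index medium gives a half-wave phase shift.
Exactly one π shift → a net half-wave offset.
For dark reflection here: 2 n t = m λ.
λ = 2 n t / m = 2962 / m nm.
m=3: 987 nm (IR); m=4: 741 nm (visible); m=5: 592 nm (visible); m=6: 494 nm (visible); m=7: 423 nm (visible); m=8: 370 nm (UV).

4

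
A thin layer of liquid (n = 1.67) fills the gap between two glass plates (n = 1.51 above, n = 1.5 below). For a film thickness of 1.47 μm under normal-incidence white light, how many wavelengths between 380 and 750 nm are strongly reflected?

6

At the upper boundary (n = 1.51 to n = 1.67) the reflected ray undergoes a half-wave phase shift.
Ray reflecting at the bottom interface goes from n = 1.67 toward n = 1.5: no phase shift.
Exactly one π shift → a net half-wave offset.
For maximum reflection here: 2 n t = (m + ½) λ.
λ = 2 n t / (m + ½) = 4910 / (m + ½) nm.
m=6: 755 nm (IR); m=7: 655 nm (visible); m=8: 578 nm (visible); m=9: 517 nm (visible); m=10: 468 nm (visible); m=11: 427 nm (visible); m=12: 393 nm (visible); m=13: 364 nm (UV).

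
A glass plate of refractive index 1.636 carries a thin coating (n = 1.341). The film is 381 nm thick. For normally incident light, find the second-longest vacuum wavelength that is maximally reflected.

Top surface (1.0 → 1.341): reflection off a higher-index medium gives a half-wave phase shift.
Ray reflecting at the bottom interface goes from n = 1.341 toward n = 1.636: a half-wave phase shift.
Net: no relative phase inversion (both shifts match).
With no net inversion, constructive interference in reflection requires 2 n t = m λ.
λ = 2 n t / m. The second-longest wavelength is m = 2: λ = 2 × 1.341 × 381 / 2.00 = 511 nm.

511 nm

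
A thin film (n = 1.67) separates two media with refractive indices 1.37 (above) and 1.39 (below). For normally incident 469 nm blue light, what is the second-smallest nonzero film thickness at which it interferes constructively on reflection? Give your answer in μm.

0.211 μm

Ray reflecting at the top interface goes from n = 1.37 toward n = 1.67: a half-wave phase shift.
Ray reflecting at the bottom interface goes from n = 1.67 toward n = 1.39: no phase shift.
Net: one phase inversion between the two reflected rays.
So the condition for constructive reflection is 2 n t = (m + ½) λ.
The second-smallest nonzero thickness corresponds to m = 1: t = (m + ½) λ / (2 n) = 1.50 × 469 / (2 × 1.67) = 211 nm.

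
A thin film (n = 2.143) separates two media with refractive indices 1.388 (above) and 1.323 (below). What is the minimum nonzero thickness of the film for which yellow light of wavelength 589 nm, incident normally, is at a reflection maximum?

Ray reflecting at the top interface goes from n = 1.388 toward n = 2.143: a half-wave phase shift.
Bottom surface (2.143 → 1.323): reflection off a lower-index medium gives no phase shift.
The two reflections differ by half a wavelength.
With one net inversion, constructive interference in reflection requires 2 n t = (m + ½) λ.
Minimum at m = 0: t = λ / (4 n) = 589 / (4 × 2.143) = 68.7 nm.

68.7 nm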